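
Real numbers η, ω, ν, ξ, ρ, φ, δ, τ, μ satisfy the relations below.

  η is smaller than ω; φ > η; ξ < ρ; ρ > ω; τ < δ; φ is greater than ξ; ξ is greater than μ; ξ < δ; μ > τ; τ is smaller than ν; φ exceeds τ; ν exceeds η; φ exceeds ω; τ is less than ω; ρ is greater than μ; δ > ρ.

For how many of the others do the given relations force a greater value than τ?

From τ the given relations immediately reach ω, μ, ν, δ, φ.
From those, ξ, ρ — 7 in total.
Nothing else is reachable above τ; 7 in all.

7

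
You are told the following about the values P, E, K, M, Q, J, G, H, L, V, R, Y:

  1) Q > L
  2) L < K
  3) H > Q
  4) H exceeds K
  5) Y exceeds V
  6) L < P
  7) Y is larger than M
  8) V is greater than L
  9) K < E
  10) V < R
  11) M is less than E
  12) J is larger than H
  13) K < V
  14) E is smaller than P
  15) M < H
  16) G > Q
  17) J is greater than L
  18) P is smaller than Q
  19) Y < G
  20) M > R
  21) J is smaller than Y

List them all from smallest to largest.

The consecutive links are each given: L < K; K < V; V < R; R < M; M < E; E < P; P < Q; Q < H; H < J; J < Y; Y < G.

L < K < V < R < M < E < P < Q < H < J < Y < G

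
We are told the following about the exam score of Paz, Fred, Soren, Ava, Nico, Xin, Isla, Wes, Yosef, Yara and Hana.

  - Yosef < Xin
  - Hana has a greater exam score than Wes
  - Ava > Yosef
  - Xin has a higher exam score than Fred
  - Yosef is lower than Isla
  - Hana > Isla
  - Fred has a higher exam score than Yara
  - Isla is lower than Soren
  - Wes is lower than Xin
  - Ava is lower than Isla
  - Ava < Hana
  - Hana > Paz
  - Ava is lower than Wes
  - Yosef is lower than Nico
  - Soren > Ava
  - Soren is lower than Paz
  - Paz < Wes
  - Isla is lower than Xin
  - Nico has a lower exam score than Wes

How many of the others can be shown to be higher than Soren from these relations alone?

4

Directly above Soren: Paz.
One step further: Wes, Hana (3 so far).
One step further: Xin (4 so far).
Nothing else is reachable above Soren; 4 in all.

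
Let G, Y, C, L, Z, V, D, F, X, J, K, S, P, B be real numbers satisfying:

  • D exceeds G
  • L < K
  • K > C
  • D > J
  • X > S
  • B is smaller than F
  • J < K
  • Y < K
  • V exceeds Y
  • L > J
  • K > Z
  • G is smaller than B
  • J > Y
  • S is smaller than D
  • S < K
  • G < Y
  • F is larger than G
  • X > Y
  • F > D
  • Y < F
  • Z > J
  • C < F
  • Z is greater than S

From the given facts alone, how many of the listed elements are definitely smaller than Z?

From Z the given relations immediately reach S, J.
From those, Y — 3 in total.
From those, G — 4 in total.
Nothing else is reachable below Z; 4 in all.

4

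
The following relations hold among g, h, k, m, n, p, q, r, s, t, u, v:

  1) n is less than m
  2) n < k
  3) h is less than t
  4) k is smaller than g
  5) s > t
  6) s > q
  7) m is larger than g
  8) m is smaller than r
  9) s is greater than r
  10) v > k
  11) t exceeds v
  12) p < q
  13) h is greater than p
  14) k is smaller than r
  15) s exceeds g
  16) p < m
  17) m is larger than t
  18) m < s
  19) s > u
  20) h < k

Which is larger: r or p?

r

p < h and h < k give p < k.
Then k < v extends the chain to v.
Then v < t extends the chain to t.
Then t < m extends the chain to m.
Then m < r extends the chain to r.
So p < r; r is the larger of the two.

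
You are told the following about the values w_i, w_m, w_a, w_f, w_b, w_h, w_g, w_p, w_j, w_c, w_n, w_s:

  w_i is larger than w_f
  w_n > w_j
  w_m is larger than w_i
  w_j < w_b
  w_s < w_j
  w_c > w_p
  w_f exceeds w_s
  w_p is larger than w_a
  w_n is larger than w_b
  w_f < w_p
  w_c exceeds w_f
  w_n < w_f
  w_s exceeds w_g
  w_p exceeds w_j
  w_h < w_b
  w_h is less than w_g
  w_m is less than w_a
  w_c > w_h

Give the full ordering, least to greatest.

Nothing is placed below w_h, so it is least; from there w_h < w_g; w_g < w_s; w_s < w_j; w_j < w_b; w_b < w_n; w_n < w_f; w_f < w_i; w_i < w_m; w_m < w_a; w_a < w_p; w_p < w_c, each given directly.

w_h < w_g < w_s < w_j < w_b < w_n < w_f < w_i < w_m < w_a < w_p < w_c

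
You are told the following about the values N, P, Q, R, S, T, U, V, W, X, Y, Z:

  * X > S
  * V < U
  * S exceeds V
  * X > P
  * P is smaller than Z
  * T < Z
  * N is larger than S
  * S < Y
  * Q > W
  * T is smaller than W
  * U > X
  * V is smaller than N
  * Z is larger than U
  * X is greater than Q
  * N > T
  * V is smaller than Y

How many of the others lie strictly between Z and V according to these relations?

3

Chaining upward from V reaches: S, Y, N, X, U.
Chaining downward from Z reaches: T, S, W, Q, P, X, U.
Strictly between V and Z are those in both lists: S, X, U — 3 elements.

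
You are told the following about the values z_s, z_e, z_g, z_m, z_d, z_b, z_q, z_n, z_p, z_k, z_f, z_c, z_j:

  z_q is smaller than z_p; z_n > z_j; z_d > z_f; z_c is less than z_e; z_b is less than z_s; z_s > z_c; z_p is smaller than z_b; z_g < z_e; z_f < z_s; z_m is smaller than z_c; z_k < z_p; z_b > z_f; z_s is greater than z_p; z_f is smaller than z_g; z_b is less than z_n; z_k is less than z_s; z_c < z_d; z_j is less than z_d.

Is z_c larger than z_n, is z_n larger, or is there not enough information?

Following every chain through z_c: above z_c we get z_d, z_s, z_e; below z_c we get z_m.
z_n is not reached, and no chain runs the other way from z_n to z_c.
So the given relations leave the order of z_c and z_n undetermined.

undetermined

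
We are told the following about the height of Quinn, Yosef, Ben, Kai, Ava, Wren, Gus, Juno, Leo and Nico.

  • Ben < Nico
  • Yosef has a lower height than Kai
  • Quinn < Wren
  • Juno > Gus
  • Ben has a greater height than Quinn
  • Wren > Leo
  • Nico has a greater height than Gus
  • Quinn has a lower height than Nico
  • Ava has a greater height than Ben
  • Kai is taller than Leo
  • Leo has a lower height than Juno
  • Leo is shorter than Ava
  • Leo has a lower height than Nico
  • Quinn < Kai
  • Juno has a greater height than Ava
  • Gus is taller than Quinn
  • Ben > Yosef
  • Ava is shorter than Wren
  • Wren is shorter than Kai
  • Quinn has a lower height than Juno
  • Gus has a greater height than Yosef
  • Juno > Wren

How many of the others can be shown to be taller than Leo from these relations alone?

5

The elements the relations force above Leo are Ava, Wren, Juno, Nico, Kai — no chain reaches any other.
That is 5.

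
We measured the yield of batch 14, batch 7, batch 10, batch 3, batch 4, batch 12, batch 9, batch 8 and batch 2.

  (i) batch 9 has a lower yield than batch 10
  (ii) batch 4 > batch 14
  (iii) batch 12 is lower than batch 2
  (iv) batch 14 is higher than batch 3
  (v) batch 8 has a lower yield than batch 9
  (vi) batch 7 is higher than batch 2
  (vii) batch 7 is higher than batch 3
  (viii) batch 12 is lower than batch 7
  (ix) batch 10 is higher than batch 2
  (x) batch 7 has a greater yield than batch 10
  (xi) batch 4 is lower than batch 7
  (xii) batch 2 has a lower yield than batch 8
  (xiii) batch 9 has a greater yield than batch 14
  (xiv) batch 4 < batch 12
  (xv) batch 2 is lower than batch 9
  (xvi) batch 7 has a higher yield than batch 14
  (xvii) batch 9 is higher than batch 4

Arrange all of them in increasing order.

Each adjacent pair is fixed by a given relation: batch 3 < batch 14; batch 14 < batch 4; batch 4 < batch 12; batch 12 < batch 2; batch 2 < batch 8; batch 8 < batch 9; batch 9 < batch 10; batch 10 < batch 7. Chaining them end to end gives the full order.

batch 3 < batch 14 < batch 4 < batch 12 < batch 2 < batch 8 < batch 9 < batch 10 < batch 7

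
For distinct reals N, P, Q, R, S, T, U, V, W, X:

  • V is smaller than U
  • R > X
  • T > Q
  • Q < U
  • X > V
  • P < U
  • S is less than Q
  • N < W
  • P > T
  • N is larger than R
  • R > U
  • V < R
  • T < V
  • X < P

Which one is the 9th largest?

The consecutive relations fix a unique order: S < Q < T < V < X < P < U < R < N < W.
Counting 9 from the largest end gives Q.

Q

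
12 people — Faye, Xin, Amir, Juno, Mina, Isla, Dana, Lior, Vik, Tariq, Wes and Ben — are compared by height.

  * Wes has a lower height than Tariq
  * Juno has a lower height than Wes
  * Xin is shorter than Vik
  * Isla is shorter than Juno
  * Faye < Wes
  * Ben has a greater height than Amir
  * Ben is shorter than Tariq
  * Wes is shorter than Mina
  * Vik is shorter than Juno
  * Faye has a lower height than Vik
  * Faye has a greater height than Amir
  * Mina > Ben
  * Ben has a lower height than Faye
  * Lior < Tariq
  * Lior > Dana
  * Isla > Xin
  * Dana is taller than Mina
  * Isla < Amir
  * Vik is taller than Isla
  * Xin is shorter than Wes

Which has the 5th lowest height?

Faye

The consecutive relations fix a unique order: Xin < Isla < Amir < Ben < Faye < Vik < Juno < Wes < Mina < Dana < Lior < Tariq.
Counting 5 from the smallest end gives Faye.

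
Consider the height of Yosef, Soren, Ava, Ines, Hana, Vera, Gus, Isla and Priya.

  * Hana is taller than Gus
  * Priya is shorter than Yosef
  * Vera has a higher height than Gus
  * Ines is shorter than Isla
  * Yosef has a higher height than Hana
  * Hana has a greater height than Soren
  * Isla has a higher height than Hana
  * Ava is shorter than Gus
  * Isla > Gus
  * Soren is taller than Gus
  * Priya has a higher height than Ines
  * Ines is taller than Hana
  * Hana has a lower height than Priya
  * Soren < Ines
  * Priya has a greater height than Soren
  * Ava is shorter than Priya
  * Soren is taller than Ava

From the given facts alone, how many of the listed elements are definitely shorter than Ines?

4

The elements the relations force below Ines are Ava, Gus, Soren, Hana — no chain reaches any other.
That is 4.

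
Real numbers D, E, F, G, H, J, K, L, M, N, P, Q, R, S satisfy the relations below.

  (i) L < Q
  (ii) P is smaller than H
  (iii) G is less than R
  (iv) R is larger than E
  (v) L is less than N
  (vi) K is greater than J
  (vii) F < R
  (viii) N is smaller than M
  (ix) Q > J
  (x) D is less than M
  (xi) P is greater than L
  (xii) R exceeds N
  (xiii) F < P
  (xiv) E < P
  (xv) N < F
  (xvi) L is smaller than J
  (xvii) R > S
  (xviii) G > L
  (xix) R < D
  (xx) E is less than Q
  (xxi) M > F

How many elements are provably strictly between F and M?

The relations place F below M. An element lies strictly between them when it is forced above F and also forced below M.
Above F: {R, D, P, H}. Below M: {S, L, N, G, E, R, D}.
Intersection: {R, D} — 2.

2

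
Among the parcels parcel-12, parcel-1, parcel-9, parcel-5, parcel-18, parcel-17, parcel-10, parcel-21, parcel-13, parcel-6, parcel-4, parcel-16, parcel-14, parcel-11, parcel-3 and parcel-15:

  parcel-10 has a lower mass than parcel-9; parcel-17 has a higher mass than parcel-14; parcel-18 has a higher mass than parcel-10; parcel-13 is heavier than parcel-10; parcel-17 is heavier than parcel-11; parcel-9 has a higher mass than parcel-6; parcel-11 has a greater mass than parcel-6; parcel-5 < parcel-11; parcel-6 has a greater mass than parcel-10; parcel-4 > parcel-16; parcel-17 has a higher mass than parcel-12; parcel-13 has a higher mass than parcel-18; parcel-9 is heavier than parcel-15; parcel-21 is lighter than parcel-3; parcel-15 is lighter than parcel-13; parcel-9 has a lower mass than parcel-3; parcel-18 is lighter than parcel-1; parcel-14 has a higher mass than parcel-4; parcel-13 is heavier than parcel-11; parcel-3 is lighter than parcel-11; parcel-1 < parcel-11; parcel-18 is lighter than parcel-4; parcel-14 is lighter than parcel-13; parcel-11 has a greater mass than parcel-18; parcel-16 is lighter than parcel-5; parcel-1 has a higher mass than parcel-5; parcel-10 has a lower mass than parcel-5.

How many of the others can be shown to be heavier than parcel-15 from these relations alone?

From parcel-15 the given relations immediately reach parcel-9, parcel-13.
From those, parcel-3 — 3 in total.
From those, parcel-11 — 4 in total.
From those, parcel-17 — 5 in total.
No other element is forced above parcel-15 by the given relations, so the count is 5.

5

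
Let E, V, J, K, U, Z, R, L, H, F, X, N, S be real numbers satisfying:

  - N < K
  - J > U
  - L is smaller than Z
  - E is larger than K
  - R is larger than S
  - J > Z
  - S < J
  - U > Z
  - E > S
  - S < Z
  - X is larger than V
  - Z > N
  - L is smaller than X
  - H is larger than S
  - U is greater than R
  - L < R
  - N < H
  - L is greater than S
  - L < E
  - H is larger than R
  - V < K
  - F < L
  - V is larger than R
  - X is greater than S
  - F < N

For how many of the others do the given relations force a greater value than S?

The elements the relations force above S are L, R, V, K, X, Z, U, E, H, J — no chain reaches any other.
That is 10.

10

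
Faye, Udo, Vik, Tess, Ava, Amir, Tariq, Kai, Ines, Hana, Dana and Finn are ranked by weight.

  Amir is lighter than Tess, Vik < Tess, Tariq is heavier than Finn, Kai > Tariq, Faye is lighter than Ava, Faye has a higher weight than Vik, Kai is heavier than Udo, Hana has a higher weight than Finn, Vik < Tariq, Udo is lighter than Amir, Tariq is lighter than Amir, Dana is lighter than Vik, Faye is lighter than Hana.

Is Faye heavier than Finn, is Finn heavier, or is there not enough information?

undetermined

Following every chain through Finn: above Finn we get Tariq, Hana, Amir, Kai, Tess.
Faye is not reached, and no chain runs the other way from Faye to Finn.
So the given relations leave the order of Finn and Faye undetermined.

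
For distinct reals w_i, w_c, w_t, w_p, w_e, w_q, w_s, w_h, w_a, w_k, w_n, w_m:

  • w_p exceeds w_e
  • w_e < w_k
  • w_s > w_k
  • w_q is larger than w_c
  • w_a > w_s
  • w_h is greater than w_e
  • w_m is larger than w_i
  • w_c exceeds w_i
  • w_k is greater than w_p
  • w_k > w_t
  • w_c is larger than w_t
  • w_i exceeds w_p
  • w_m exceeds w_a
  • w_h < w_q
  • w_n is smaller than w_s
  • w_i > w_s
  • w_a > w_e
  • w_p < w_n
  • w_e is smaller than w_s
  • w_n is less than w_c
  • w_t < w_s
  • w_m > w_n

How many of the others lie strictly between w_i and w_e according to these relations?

The relations place w_e below w_i. An element lies strictly between them when it is forced above w_e and also forced below w_i.
Above w_e: {w_p, w_h, w_n, w_k, w_s, w_c, w_q, w_a, w_m}. Below w_i: {w_p, w_t, w_n, w_k, w_s}.
Intersection: {w_p, w_n, w_k, w_s} — 4.

4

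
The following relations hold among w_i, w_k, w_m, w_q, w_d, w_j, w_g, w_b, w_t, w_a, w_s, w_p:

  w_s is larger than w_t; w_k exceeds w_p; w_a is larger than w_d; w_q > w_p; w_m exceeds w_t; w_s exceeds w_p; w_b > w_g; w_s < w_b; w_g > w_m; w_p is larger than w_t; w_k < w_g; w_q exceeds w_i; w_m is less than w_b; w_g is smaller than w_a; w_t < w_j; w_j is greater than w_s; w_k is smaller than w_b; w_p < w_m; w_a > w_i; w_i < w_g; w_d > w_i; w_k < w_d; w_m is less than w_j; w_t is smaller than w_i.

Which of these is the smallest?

w_i is not least since w_t < w_i; w_p is not least since w_t < w_p; w_s is not least since w_t < w_s; w_k is not least since w_p < w_k; w_q is not least since w_p < w_q; w_d is not least since w_k < w_d; w_m is not least since w_t < w_m; w_g is not least since w_k < w_g; w_j is not least since w_s < w_j; w_a is not least since w_d < w_a; w_b is not least since w_k < w_b.
Only w_t has nothing below it, so w_t is the smallest.

w_t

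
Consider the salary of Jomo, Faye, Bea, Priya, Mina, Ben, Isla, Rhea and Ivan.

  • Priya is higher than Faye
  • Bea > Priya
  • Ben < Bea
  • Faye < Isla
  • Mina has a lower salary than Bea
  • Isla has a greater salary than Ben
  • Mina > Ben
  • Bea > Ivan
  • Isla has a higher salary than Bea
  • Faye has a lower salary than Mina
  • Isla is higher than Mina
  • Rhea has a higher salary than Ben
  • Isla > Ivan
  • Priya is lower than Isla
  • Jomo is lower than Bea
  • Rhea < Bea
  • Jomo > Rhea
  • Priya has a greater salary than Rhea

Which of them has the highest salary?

Isla

Chaining downward from Isla: directly below it, Faye, Ben, Mina, Priya, Ivan, Bea; then Rhea, Jomo.
That covers every other element, and nothing is given above Isla, so Isla is the highest salary.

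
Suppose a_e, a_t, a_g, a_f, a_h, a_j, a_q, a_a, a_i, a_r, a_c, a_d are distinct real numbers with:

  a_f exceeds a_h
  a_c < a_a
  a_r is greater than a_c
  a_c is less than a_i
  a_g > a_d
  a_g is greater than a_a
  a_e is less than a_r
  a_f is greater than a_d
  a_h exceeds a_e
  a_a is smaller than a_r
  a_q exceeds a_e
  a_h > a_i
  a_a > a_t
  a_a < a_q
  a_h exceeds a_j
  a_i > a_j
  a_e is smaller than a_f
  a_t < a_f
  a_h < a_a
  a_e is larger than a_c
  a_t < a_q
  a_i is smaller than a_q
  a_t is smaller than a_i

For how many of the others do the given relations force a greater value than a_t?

From a_t the given relations immediately reach a_i, a_f, a_a, a_q.
From those, a_h, a_g, a_r — 7 in total.
No other element is forced above a_t by the given relations, so the count is 7.

7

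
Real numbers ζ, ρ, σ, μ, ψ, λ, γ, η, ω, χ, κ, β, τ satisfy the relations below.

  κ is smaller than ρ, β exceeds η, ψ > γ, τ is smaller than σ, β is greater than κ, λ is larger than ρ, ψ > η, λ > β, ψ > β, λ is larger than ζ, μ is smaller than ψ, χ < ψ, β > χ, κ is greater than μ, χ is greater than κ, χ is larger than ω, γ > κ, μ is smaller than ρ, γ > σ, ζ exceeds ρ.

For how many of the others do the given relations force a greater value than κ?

From κ the given relations immediately reach ρ, γ, χ, β.
From those, ζ, ψ, λ — 7 in total.
No other element is forced above κ by the given relations, so the count is 7.

7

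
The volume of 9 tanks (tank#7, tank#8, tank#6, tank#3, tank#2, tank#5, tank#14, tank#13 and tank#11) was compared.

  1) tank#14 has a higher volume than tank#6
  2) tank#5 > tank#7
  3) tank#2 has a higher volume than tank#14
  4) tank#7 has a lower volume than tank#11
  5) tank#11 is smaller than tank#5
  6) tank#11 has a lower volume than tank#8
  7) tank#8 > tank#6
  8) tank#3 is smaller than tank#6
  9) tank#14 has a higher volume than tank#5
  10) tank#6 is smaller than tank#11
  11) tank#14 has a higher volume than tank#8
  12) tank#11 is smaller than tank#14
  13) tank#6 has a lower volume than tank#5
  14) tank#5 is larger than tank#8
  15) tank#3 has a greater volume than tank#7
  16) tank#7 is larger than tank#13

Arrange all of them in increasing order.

tank#13 < tank#7 < tank#3 < tank#6 < tank#11 < tank#8 < tank#5 < tank#14 < tank#2

Each adjacent pair is fixed by a given relation: tank#13 < tank#7; tank#7 < tank#3; tank#3 < tank#6; tank#6 < tank#11; tank#11 < tank#8; tank#8 < tank#5; tank#5 < tank#14; tank#14 < tank#2. Chaining them end to end gives the full order.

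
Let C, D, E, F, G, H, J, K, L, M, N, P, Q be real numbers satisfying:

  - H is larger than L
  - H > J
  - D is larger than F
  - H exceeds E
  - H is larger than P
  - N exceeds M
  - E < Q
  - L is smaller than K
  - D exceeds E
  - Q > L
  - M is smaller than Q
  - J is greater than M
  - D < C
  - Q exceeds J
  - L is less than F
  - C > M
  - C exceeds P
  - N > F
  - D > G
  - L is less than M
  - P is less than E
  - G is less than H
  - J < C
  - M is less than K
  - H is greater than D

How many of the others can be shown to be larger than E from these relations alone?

The elements the relations force above E are Q, D, C, H — no chain reaches any other.
That is 4.

4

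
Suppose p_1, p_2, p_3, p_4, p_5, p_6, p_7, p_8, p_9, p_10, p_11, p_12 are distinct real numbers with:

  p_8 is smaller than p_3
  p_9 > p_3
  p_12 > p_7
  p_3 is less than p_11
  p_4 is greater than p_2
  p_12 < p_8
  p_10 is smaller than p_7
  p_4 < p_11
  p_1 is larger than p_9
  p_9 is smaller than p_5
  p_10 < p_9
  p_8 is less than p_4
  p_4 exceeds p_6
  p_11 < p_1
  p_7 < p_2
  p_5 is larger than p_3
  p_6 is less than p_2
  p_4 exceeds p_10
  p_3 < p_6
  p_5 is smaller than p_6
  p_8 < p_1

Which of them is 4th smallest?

The consecutive relations fix a unique order: p_10 < p_7 < p_12 < p_8 < p_3 < p_9 < p_5 < p_6 < p_2 < p_4 < p_11 < p_1.
Counting 4 from the smallest end gives p_8.

p_8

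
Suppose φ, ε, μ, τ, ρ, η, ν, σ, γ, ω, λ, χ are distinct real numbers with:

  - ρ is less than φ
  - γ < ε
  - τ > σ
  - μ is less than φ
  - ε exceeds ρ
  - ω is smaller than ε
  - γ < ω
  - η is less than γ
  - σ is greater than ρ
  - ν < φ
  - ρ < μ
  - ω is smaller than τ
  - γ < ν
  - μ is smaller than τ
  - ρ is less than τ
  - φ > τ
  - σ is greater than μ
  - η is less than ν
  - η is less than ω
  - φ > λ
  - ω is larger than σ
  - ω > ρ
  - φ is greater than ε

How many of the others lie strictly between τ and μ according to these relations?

Chaining upward from μ reaches: σ, ω, ε, φ.
Chaining downward from τ reaches: ρ, η, σ, γ, ω.
Strictly between μ and τ are those in both lists: σ, ω — 2 elements.

2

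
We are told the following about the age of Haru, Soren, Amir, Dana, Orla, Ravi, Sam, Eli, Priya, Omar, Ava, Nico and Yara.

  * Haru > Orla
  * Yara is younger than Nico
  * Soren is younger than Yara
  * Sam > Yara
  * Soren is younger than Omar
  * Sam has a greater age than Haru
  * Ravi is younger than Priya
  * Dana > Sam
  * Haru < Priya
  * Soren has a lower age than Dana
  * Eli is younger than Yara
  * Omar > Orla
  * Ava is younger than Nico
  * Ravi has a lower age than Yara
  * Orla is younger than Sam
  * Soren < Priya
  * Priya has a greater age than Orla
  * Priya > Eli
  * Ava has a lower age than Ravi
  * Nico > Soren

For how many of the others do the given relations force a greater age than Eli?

5

The elements the relations force above Eli are Yara, Sam, Nico, Priya, Dana — no chain reaches any other.
That is 5.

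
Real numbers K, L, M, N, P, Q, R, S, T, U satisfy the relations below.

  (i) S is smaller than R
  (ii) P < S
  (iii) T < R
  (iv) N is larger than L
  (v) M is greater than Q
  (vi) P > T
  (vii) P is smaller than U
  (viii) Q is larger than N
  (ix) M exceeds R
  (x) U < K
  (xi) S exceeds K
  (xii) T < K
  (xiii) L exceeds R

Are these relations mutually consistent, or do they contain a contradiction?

consistent

Every relation is compatible with T < P < U < K < S < R < L < N < Q < M; the set is consistent.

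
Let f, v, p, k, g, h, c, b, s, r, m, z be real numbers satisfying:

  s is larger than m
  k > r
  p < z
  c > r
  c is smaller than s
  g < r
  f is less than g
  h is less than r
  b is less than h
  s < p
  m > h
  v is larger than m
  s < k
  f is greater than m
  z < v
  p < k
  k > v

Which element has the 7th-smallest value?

Piecing the relations together gives one ordering: b < h < m < f < g < r < c < s < p < z < v < k.
Counting 7 from the smallest end gives c.

c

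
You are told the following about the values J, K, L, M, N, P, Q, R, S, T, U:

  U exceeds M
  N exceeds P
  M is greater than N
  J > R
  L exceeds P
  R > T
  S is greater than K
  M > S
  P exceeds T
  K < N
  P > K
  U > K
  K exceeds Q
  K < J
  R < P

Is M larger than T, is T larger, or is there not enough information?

Chaining the given relations: T < R < P < N < M.
So M is larger.

M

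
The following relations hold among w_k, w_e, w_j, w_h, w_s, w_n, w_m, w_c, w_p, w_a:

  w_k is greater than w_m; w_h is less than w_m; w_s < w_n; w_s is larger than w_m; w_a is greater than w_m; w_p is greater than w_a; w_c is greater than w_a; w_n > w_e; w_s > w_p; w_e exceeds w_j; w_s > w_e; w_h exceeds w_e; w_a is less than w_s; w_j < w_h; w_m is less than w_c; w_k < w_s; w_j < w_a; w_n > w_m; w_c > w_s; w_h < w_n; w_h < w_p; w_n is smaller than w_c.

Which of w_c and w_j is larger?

The relevant relations are w_j < w_e; w_e < w_h; w_h < w_m; w_m < w_a; w_a < w_p; w_p < w_s; w_s < w_n; w_n < w_c.
Together: w_j < w_e < w_h < w_m < w_a < w_p < w_s < w_n < w_c.
So w_j < w_c; w_c is the larger of the two.

w_c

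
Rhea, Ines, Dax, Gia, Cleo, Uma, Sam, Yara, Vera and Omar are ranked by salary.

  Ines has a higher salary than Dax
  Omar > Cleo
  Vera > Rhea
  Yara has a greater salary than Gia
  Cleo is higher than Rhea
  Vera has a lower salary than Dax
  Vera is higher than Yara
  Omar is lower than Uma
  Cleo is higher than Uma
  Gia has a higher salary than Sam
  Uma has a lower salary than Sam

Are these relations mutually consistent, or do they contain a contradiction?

Chaining the given relations yields Cleo < Omar < Uma, so Cleo < Uma. But one relation states Uma < Cleo. These cannot both hold.

inconsistent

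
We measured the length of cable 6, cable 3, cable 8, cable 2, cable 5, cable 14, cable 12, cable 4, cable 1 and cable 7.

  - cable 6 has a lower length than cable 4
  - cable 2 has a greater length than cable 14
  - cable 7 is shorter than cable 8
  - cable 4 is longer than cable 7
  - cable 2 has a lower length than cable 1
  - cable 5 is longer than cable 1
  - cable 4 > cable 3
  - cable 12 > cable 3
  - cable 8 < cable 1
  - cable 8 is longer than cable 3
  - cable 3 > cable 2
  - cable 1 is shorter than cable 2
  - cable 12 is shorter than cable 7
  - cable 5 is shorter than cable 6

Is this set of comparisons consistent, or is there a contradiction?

Chaining the given relations yields cable 2 < cable 3 < cable 12 < cable 7 < cable 8 < cable 1, so cable 2 < cable 1. But one relation states cable 1 < cable 2. These cannot both hold.

inconsistent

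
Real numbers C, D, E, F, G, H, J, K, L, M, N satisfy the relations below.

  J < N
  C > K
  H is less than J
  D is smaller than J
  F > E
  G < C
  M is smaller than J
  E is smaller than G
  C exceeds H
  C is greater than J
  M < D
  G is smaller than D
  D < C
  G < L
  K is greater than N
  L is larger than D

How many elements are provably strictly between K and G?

3

Chaining upward from G reaches: D, J, N, C, L.
Chaining downward from K reaches: E, M, D, H, J, N.
Strictly between G and K are those in both lists: D, J, N — 3 elements.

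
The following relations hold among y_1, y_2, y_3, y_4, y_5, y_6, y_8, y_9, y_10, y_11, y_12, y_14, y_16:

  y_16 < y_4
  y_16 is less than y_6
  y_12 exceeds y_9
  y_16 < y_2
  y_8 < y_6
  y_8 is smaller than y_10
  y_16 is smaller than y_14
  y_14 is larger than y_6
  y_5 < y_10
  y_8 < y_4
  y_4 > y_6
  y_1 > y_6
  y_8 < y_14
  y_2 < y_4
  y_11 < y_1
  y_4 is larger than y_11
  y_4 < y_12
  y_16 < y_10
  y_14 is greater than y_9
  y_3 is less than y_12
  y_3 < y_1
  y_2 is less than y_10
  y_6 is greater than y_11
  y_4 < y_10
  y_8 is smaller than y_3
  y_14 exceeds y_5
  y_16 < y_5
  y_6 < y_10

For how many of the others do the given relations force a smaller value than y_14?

From y_14 the given relations immediately reach y_8, y_16, y_5, y_6, y_9.
From those, y_11 — 6 in total.
No other element is forced below y_14 by the given relations, so the count is 6.

6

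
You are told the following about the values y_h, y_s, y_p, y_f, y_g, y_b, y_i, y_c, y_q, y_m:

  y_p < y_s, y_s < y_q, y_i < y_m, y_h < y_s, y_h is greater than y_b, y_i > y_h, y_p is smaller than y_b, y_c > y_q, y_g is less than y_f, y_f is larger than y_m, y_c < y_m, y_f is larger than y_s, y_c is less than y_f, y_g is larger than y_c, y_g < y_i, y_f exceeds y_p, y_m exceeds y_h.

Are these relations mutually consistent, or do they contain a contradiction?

consistent

The single ordering y_p < y_b < y_h < y_s < y_q < y_c < y_g < y_i < y_m < y_f satisfies every listed relation, so no contradiction arises.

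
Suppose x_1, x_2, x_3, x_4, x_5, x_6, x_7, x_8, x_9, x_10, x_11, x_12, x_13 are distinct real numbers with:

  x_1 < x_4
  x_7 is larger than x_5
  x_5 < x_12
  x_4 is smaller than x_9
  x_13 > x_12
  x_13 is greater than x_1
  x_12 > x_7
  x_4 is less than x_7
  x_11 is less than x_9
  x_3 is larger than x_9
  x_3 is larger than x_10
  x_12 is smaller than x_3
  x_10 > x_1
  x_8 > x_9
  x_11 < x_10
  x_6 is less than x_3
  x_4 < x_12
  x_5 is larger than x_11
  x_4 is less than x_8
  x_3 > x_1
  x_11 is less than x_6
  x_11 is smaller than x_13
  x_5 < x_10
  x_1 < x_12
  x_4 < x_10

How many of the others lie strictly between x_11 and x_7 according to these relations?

The relations place x_11 below x_7. An element lies strictly between them when it is forced above x_11 and also forced below x_7.
Above x_11: {x_6, x_5, x_9, x_10, x_8, x_12, x_13, x_3}. Below x_7: {x_1, x_4, x_5}.
Intersection: {x_5} — 1.

1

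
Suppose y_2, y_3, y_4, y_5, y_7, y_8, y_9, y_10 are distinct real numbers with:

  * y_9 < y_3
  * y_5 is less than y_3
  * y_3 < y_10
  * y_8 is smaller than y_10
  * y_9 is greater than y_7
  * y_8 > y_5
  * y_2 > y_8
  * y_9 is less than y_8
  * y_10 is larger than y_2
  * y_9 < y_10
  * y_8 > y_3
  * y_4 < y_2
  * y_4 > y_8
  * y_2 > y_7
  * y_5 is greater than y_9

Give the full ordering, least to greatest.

y_7 < y_9 < y_5 < y_3 < y_8 < y_4 < y_2 < y_10

The consecutive links are each given: y_7 < y_9; y_9 < y_5; y_5 < y_3; y_3 < y_8; y_8 < y_4; y_4 < y_2; y_2 < y_10.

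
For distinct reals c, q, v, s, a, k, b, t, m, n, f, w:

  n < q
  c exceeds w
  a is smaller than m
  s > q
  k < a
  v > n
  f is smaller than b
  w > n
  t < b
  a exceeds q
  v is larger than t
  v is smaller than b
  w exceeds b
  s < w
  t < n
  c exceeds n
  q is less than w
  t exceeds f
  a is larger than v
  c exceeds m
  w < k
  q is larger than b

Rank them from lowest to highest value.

f < t < n < v < b < q < s < w < k < a < m < c

Each adjacent pair is fixed by a given relation: f < t; t < n; n < v; v < b; b < q; q < s; s < w; w < k; k < a; a < m; m < c. Chaining them end to end gives the full order.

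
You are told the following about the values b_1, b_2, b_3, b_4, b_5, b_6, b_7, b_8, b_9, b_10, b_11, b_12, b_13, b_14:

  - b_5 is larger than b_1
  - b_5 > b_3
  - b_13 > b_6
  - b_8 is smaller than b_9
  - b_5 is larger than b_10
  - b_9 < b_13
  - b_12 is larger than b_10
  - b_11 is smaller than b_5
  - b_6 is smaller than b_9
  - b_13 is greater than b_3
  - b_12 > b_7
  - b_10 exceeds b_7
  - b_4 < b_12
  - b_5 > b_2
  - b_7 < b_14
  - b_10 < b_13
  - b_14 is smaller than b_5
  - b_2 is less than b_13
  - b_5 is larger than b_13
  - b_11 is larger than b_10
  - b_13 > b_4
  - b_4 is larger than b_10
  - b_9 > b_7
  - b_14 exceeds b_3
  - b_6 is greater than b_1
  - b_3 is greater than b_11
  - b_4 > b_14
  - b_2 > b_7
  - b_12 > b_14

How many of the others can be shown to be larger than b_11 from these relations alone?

6

The elements the relations force above b_11 are b_3, b_14, b_4, b_13, b_12, b_5 — no chain reaches any other.
That is 6.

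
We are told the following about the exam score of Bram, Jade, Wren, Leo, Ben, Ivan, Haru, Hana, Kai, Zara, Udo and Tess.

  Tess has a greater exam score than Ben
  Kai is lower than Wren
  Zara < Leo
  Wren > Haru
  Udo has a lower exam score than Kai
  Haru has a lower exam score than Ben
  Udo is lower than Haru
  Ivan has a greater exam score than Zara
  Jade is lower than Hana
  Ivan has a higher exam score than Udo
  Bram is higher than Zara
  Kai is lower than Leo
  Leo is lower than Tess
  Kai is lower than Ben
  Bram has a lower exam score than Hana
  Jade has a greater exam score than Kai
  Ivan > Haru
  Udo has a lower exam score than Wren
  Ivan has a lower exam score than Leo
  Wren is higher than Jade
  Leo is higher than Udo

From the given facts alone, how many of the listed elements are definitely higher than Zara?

5

The elements the relations force above Zara are Ivan, Bram, Leo, Hana, Tess — no chain reaches any other.
That is 5.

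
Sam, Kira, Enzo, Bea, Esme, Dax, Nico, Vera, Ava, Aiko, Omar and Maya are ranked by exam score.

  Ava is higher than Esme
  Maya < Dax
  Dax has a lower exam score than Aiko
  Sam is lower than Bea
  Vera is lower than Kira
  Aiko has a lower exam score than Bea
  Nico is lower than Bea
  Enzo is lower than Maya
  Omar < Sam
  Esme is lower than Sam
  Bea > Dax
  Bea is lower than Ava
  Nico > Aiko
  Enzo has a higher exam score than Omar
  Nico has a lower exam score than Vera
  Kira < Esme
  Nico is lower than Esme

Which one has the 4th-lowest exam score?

Chaining the given pairs: Omar < Enzo < Maya < Dax < Aiko < Nico < Vera < Kira < Esme < Sam < Bea < Ava.
Counting 4 from the smallest end gives Dax.

Dax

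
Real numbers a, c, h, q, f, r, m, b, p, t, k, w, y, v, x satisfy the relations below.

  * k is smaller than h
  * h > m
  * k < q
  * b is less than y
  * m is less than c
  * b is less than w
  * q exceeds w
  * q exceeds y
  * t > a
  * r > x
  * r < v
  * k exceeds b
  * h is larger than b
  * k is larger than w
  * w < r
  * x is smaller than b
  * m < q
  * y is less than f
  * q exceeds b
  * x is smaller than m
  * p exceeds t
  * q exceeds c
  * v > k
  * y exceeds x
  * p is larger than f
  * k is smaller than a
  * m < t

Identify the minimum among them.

m is not least since x < m; b is not least since x < b; w is not least since b < w; k is not least since w < k; r is not least since x < r; a is not least since k < a; v is not least since r < v; t is not least since a < t; c is not least since m < c; y is not least since x < y; f is not least since y < f; q is not least since k < q; h is not least since b < h; p is not least since f < p.
Only x has nothing below it, so x is the minimum.

x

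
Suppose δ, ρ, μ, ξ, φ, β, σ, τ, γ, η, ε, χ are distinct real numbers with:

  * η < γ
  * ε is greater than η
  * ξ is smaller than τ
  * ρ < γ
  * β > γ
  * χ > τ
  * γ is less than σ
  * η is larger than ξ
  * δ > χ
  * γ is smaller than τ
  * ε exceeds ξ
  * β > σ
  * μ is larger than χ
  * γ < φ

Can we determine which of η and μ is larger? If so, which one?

The relevant relations are η < γ; γ < τ; τ < χ; χ < μ.
Together: η < γ < τ < χ < μ.
So μ is larger.

μ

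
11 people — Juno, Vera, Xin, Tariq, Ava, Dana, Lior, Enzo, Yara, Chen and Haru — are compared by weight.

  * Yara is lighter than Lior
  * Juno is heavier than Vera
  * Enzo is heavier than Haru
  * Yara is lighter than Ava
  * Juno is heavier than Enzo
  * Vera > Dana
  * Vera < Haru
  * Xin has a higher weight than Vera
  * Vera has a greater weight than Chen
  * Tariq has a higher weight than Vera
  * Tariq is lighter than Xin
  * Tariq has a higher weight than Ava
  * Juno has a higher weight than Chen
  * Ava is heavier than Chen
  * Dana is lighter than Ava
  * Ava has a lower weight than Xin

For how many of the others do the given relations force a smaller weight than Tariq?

The elements the relations force below Tariq are Yara, Chen, Dana, Ava, Vera — no chain reaches any other.
That is 5.

5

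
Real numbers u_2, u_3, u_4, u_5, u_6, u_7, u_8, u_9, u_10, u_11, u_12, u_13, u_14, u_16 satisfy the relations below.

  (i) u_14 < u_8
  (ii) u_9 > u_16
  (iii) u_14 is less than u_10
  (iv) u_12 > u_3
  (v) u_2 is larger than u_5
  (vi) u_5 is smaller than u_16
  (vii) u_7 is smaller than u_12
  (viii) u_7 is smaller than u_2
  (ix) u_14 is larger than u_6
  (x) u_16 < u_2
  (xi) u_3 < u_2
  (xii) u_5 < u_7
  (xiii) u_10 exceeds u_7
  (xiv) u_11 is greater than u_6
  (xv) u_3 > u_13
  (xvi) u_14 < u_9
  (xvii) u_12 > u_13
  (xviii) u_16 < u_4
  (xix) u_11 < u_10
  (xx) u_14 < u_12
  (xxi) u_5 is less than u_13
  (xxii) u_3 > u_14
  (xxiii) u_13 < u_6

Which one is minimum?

u_5

Chaining upward from u_5: directly above it, u_13, u_7, u_16, u_2; then u_6, u_3, u_12, u_10, u_4, u_9; then u_14, u_11; then u_8.
That covers every other element, and nothing is given below u_5, so u_5 is the minimum.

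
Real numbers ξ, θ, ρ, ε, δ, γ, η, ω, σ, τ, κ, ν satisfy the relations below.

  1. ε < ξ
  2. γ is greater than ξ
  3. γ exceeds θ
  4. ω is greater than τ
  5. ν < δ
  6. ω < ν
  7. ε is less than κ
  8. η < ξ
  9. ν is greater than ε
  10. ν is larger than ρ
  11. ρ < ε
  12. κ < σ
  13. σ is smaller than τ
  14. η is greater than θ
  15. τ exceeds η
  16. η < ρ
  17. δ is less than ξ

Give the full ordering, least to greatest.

θ < η < ρ < ε < κ < σ < τ < ω < ν < δ < ξ < γ

Nothing is placed below θ, so it is least; from there θ < η; η < ρ; ρ < ε; ε < κ; κ < σ; σ < τ; τ < ω; ω < ν; ν < δ; δ < ξ; ξ < γ, each given directly.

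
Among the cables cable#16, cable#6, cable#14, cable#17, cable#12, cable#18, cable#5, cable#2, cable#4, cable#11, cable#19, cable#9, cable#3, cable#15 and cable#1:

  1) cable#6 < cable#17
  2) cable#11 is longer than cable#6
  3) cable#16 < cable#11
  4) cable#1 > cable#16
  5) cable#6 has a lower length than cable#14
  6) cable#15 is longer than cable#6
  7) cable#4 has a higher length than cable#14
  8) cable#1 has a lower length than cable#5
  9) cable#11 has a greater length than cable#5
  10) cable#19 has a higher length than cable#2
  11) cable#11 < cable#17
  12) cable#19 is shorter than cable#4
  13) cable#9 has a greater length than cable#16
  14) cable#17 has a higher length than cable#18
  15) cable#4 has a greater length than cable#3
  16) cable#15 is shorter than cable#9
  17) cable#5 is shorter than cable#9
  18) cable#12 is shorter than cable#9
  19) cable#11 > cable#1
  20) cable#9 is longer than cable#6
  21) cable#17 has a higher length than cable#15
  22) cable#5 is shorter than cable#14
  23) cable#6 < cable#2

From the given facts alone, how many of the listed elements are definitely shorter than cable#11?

The elements the relations force below cable#11 are cable#6, cable#16, cable#1, cable#5 — no chain reaches any other.
That is 4.

4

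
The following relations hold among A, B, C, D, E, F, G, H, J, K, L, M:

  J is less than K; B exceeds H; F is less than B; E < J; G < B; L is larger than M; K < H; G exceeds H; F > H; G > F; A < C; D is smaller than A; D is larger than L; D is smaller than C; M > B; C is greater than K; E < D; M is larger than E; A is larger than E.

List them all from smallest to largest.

E < J < K < H < F < G < B < M < L < D < A < C

Nothing is placed below E, so it is least; from there E < J; J < K; K < H; H < F; F < G; G < B; B < M; M < L; L < D; D < A; A < C, each given directly.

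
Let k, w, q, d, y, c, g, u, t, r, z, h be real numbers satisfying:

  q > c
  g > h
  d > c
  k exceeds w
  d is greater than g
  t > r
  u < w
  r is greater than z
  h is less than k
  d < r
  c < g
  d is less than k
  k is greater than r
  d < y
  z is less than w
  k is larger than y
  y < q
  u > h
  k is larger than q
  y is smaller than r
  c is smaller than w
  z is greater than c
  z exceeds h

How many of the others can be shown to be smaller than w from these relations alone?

Directly below w: c, u, z.
One step further: h (4 so far).
Nothing else is reachable below w; 4 in all.

4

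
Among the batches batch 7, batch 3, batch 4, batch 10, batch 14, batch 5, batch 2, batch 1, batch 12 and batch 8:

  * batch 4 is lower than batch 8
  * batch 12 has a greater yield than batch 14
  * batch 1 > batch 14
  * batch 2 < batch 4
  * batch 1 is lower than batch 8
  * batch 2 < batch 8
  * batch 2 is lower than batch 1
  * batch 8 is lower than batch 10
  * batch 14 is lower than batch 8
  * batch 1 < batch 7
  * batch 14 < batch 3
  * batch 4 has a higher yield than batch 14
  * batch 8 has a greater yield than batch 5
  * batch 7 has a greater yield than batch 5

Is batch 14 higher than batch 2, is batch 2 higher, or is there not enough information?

undetermined

Following every chain through batch 14: above batch 14 we get batch 12, batch 1, batch 4, batch 3, batch 8, batch 7, batch 10.
batch 2 is not reached, and no chain runs the other way from batch 2 to batch 14.
So the given relations leave the order of batch 14 and batch 2 undetermined.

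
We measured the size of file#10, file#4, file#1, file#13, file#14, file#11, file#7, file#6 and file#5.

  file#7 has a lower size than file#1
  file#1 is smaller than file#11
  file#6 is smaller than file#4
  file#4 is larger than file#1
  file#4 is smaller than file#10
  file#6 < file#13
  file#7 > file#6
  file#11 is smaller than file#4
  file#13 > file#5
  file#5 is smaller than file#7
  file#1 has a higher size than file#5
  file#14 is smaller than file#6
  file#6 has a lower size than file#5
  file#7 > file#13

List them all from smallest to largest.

file#14 < file#6 < file#5 < file#13 < file#7 < file#1 < file#11 < file#4 < file#10

Each adjacent pair is fixed by a given relation: file#14 < file#6; file#6 < file#5; file#5 < file#13; file#13 < file#7; file#7 < file#1; file#1 < file#11; file#11 < file#4; file#4 < file#10. Chaining them end to end gives the full order.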